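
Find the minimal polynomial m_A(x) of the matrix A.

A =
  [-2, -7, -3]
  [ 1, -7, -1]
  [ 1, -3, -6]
x^3 + 15*x^2 + 75*x + 125

The characteristic polynomial is χ_A(x) = (x + 5)^3, so the eigenvalues are known. The minimal polynomial is
  m_A(x) = Π_λ (x − λ)^{k_λ}
where k_λ is the size of the *largest* Jordan block for λ (equivalently, the smallest k with (A − λI)^k v = 0 for every generalised eigenvector v of λ).

  λ = -5: largest Jordan block has size 3, contributing (x + 5)^3

So m_A(x) = (x + 5)^3 = x^3 + 15*x^2 + 75*x + 125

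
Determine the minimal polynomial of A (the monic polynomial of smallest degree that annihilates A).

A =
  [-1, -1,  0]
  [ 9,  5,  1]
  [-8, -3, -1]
x^3 - 3*x^2 + 3*x - 1

The characteristic polynomial is χ_A(x) = (x - 1)^3, so the eigenvalues are known. The minimal polynomial is
  m_A(x) = Π_λ (x − λ)^{k_λ}
where k_λ is the size of the *largest* Jordan block for λ (equivalently, the smallest k with (A − λI)^k v = 0 for every generalised eigenvector v of λ).

  λ = 1: largest Jordan block has size 3, contributing (x − 1)^3

So m_A(x) = (x - 1)^3 = x^3 - 3*x^2 + 3*x - 1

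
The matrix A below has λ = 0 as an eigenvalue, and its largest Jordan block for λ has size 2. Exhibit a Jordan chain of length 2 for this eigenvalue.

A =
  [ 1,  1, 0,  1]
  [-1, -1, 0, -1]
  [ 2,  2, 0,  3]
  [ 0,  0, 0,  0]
A Jordan chain for λ = 0 of length 2:
v_1 = (1, -1, 2, 0)ᵀ
v_2 = (1, 0, 0, 0)ᵀ

Let N = A − (0)·I. We want v_2 with N^2 v_2 = 0 but N^1 v_2 ≠ 0; then v_{j-1} := N · v_j for j = 2, …, 2.

Pick v_2 = (1, 0, 0, 0)ᵀ.
Then v_1 = N · v_2 = (1, -1, 2, 0)ᵀ.

Sanity check: (A − (0)·I) v_1 = (0, 0, 0, 0)ᵀ = 0. ✓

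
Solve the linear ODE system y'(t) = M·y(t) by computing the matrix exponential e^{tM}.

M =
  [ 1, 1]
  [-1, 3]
e^{tM} =
  [-t*exp(2*t) + exp(2*t), t*exp(2*t)]
  [-t*exp(2*t), t*exp(2*t) + exp(2*t)]

Strategy: write M = P · J · P⁻¹ where J is a Jordan canonical form, so e^{tM} = P · e^{tJ} · P⁻¹, and e^{tJ} can be computed block-by-block.

M has Jordan form
J =
  [2, 1]
  [0, 2]
(up to reordering of blocks).

Per-block formulas:
  For a 2×2 Jordan block J_2(2): exp(t · J_2(2)) = e^(2t)·(I + t·N), where N is the 2×2 nilpotent shift.

After assembling e^{tJ} and conjugating by P, we get:

e^{tM} =
  [-t*exp(2*t) + exp(2*t), t*exp(2*t)]
  [-t*exp(2*t), t*exp(2*t) + exp(2*t)]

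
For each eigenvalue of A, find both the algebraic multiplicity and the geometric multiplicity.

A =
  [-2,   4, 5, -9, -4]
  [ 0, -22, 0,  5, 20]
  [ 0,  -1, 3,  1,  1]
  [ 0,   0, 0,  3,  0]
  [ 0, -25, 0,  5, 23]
λ = -2: alg = 2, geom = 2; λ = 3: alg = 3, geom = 2

Step 1 — factor the characteristic polynomial to read off the algebraic multiplicities:
  χ_A(x) = (x - 3)^3*(x + 2)^2

Step 2 — compute geometric multiplicities via the rank-nullity identity g(λ) = n − rank(A − λI):
  rank(A − (-2)·I) = 3, so dim ker(A − (-2)·I) = n − 3 = 2
  rank(A − (3)·I) = 3, so dim ker(A − (3)·I) = n − 3 = 2

Summary:
  λ = -2: algebraic multiplicity = 2, geometric multiplicity = 2
  λ = 3: algebraic multiplicity = 3, geometric multiplicity = 2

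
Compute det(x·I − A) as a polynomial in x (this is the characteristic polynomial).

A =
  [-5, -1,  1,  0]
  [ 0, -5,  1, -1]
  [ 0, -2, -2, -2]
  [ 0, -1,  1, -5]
x^4 + 17*x^3 + 108*x^2 + 304*x + 320

Expanding det(x·I − A) (e.g. by cofactor expansion or by noting that A is similar to its Jordan form J, which has the same characteristic polynomial as A) gives
  χ_A(x) = x^4 + 17*x^3 + 108*x^2 + 304*x + 320
which factors as (x + 4)^3*(x + 5). The eigenvalues (with algebraic multiplicities) are λ = -5 with multiplicity 1, λ = -4 with multiplicity 3.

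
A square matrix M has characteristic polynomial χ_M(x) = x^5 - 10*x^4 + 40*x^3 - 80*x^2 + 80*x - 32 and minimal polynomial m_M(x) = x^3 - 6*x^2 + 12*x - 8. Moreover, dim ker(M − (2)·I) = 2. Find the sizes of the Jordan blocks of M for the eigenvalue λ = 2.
Block sizes for λ = 2: [3, 2]

Step 1 — from the characteristic polynomial, algebraic multiplicity of λ = 2 is 5. From dim ker(M − (2)·I) = 2, there are exactly 2 Jordan blocks for λ = 2.
Step 2 — from the minimal polynomial, the factor (x − 2)^3 tells us the largest block for λ = 2 has size 3.
Step 3 — with total size 5, 2 blocks, and largest block 3, the block sizes (in nonincreasing order) are [3, 2].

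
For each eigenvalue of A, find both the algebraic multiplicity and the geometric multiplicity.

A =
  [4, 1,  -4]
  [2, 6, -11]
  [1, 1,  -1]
λ = 3: alg = 3, geom = 1

Step 1 — factor the characteristic polynomial to read off the algebraic multiplicities:
  χ_A(x) = (x - 3)^3

Step 2 — compute geometric multiplicities via the rank-nullity identity g(λ) = n − rank(A − λI):
  rank(A − (3)·I) = 2, so dim ker(A − (3)·I) = n − 2 = 1

Summary:
  λ = 3: algebraic multiplicity = 3, geometric multiplicity = 1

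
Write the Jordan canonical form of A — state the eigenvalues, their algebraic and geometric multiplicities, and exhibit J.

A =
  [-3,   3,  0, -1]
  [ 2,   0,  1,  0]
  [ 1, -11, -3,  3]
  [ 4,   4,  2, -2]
J_3(-2) ⊕ J_1(-2)

The characteristic polynomial is
  det(x·I − A) = x^4 + 8*x^3 + 24*x^2 + 32*x + 16 = (x + 2)^4

Eigenvalues and multiplicities (the geometric multiplicity of λ is n − rank(A − λI), which equals the number of Jordan blocks for λ):
  λ = -2: algebraic multiplicity = 4, geometric multiplicity = 2

Determining the block sizes for each eigenvalue:
  λ = -2: with am = 4 and gm = 2, the partition is not yet determined (e.g. several partitions of 4 into 2 parts exist). Let N = A − (-2)·I. Computing rank(N^1) = 2, rank(N^2) = 1, rank(N^3) = 0; the number of blocks of size ≥ j is rank(N^{j−1}) − rank(N^j), giving [2, 1, 1]. So we have 1 block(s) of size 3, 1 block(s) of size 1 → block sizes [3, 1]

Assembling the blocks gives a Jordan form
J =
  [-2,  1,  0,  0]
  [ 0, -2,  1,  0]
  [ 0,  0, -2,  0]
  [ 0,  0,  0, -2]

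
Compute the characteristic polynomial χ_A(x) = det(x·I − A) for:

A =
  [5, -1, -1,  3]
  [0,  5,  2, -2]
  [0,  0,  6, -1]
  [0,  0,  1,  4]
x^4 - 20*x^3 + 150*x^2 - 500*x + 625

Expanding det(x·I − A) (e.g. by cofactor expansion or by noting that A is similar to its Jordan form J, which has the same characteristic polynomial as A) gives
  χ_A(x) = x^4 - 20*x^3 + 150*x^2 - 500*x + 625
which factors as (x - 5)^4. The eigenvalues (with algebraic multiplicities) are λ = 5 with multiplicity 4.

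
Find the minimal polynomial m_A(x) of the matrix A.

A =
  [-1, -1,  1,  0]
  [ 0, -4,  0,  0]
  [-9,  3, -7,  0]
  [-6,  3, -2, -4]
x^2 + 8*x + 16

The characteristic polynomial is χ_A(x) = (x + 4)^4, so the eigenvalues are known. The minimal polynomial is
  m_A(x) = Π_λ (x − λ)^{k_λ}
where k_λ is the size of the *largest* Jordan block for λ (equivalently, the smallest k with (A − λI)^k v = 0 for every generalised eigenvector v of λ).

  λ = -4: largest Jordan block has size 2, contributing (x + 4)^2

So m_A(x) = (x + 4)^2 = x^2 + 8*x + 16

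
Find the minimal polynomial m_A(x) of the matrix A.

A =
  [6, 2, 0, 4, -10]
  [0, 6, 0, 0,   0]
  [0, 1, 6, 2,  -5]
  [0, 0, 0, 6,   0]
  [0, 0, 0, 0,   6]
x^2 - 12*x + 36

The characteristic polynomial is χ_A(x) = (x - 6)^5, so the eigenvalues are known. The minimal polynomial is
  m_A(x) = Π_λ (x − λ)^{k_λ}
where k_λ is the size of the *largest* Jordan block for λ (equivalently, the smallest k with (A − λI)^k v = 0 for every generalised eigenvector v of λ).

  λ = 6: largest Jordan block has size 2, contributing (x − 6)^2

So m_A(x) = (x - 6)^2 = x^2 - 12*x + 36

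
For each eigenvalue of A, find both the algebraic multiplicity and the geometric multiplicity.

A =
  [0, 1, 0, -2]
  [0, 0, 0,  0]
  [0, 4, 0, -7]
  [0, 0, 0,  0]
λ = 0: alg = 4, geom = 2

Step 1 — factor the characteristic polynomial to read off the algebraic multiplicities:
  χ_A(x) = x^4

Step 2 — compute geometric multiplicities via the rank-nullity identity g(λ) = n − rank(A − λI):
  rank(A − (0)·I) = 2, so dim ker(A − (0)·I) = n − 2 = 2

Summary:
  λ = 0: algebraic multiplicity = 4, geometric multiplicity = 2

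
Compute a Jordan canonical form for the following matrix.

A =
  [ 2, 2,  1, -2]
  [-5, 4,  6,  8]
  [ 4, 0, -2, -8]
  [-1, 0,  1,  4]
J_3(2) ⊕ J_1(2)

The characteristic polynomial is
  det(x·I − A) = x^4 - 8*x^3 + 24*x^2 - 32*x + 16 = (x - 2)^4

Eigenvalues and multiplicities (the geometric multiplicity of λ is n − rank(A − λI), which equals the number of Jordan blocks for λ):
  λ = 2: algebraic multiplicity = 4, geometric multiplicity = 2

Determining the block sizes for each eigenvalue:
  λ = 2: with am = 4 and gm = 2, the partition is not yet determined (e.g. several partitions of 4 into 2 parts exist). Let N = A − (2)·I. Computing rank(N^1) = 2, rank(N^2) = 1, rank(N^3) = 0; the number of blocks of size ≥ j is rank(N^{j−1}) − rank(N^j), giving [2, 1, 1]. So we have 1 block(s) of size 3, 1 block(s) of size 1 → block sizes [3, 1]

Assembling the blocks gives a Jordan form
J =
  [2, 1, 0, 0]
  [0, 2, 1, 0]
  [0, 0, 2, 0]
  [0, 0, 0, 2]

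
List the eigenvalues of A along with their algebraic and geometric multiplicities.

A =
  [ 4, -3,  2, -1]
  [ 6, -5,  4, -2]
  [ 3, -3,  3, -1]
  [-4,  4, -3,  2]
λ = 1: alg = 4, geom = 2

Step 1 — factor the characteristic polynomial to read off the algebraic multiplicities:
  χ_A(x) = (x - 1)^4

Step 2 — compute geometric multiplicities via the rank-nullity identity g(λ) = n − rank(A − λI):
  rank(A − (1)·I) = 2, so dim ker(A − (1)·I) = n − 2 = 2

Summary:
  λ = 1: algebraic multiplicity = 4, geometric multiplicity = 2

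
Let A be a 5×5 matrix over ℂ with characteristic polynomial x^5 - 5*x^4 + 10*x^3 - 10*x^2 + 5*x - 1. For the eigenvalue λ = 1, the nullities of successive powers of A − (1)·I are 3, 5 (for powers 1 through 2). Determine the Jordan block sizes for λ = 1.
Block sizes for λ = 1: [2, 2, 1]

From the dimensions of kernels of powers, the number of Jordan blocks of size at least j is d_j − d_{j−1} where d_j = dim ker(N^j) (with d_0 = 0). Computing the differences gives [3, 2].
The number of blocks of size exactly k is (#blocks of size ≥ k) − (#blocks of size ≥ k + 1), so the partition is: 1 block(s) of size 1, 2 block(s) of size 2.
In nonincreasing order the block sizes are [2, 2, 1].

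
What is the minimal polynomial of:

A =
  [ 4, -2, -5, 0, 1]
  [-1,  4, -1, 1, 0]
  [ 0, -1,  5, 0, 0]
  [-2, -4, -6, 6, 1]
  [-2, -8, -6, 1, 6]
x^3 - 15*x^2 + 75*x - 125

The characteristic polynomial is χ_A(x) = (x - 5)^5, so the eigenvalues are known. The minimal polynomial is
  m_A(x) = Π_λ (x − λ)^{k_λ}
where k_λ is the size of the *largest* Jordan block for λ (equivalently, the smallest k with (A − λI)^k v = 0 for every generalised eigenvector v of λ).

  λ = 5: largest Jordan block has size 3, contributing (x − 5)^3

So m_A(x) = (x - 5)^3 = x^3 - 15*x^2 + 75*x - 125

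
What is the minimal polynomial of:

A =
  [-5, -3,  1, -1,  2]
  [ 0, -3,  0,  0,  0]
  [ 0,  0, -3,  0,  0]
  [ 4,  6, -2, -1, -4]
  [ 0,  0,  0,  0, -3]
x^2 + 6*x + 9

The characteristic polynomial is χ_A(x) = (x + 3)^5, so the eigenvalues are known. The minimal polynomial is
  m_A(x) = Π_λ (x − λ)^{k_λ}
where k_λ is the size of the *largest* Jordan block for λ (equivalently, the smallest k with (A − λI)^k v = 0 for every generalised eigenvector v of λ).

  λ = -3: largest Jordan block has size 2, contributing (x + 3)^2

So m_A(x) = (x + 3)^2 = x^2 + 6*x + 9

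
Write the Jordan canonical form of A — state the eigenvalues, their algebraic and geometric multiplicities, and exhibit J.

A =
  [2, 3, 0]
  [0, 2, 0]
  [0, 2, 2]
J_2(2) ⊕ J_1(2)

The characteristic polynomial is
  det(x·I − A) = x^3 - 6*x^2 + 12*x - 8 = (x - 2)^3

Eigenvalues and multiplicities (the geometric multiplicity of λ is n − rank(A − λI), which equals the number of Jordan blocks for λ):
  λ = 2: algebraic multiplicity = 3, geometric multiplicity = 2

Determining the block sizes for each eigenvalue:
  λ = 2: 2 blocks summing to 3 forces exactly one block of size 2 and the rest size 1 → block sizes [2, 1]

Assembling the blocks gives a Jordan form
J =
  [2, 1, 0]
  [0, 2, 0]
  [0, 0, 2]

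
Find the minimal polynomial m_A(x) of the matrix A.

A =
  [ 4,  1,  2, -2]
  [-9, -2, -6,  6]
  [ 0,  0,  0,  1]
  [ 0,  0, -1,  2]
x^2 - 2*x + 1

The characteristic polynomial is χ_A(x) = (x - 1)^4, so the eigenvalues are known. The minimal polynomial is
  m_A(x) = Π_λ (x − λ)^{k_λ}
where k_λ is the size of the *largest* Jordan block for λ (equivalently, the smallest k with (A − λI)^k v = 0 for every generalised eigenvector v of λ).

  λ = 1: largest Jordan block has size 2, contributing (x − 1)^2

So m_A(x) = (x - 1)^2 = x^2 - 2*x + 1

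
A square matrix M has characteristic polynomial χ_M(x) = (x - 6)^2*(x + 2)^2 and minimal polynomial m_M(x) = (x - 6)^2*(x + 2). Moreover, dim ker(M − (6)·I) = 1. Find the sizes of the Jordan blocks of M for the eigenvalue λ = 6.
Block sizes for λ = 6: [2]

Step 1 — from the characteristic polynomial, algebraic multiplicity of λ = 6 is 2. From dim ker(M − (6)·I) = 1, there are exactly 1 Jordan blocks for λ = 6.
Step 2 — from the minimal polynomial, the factor (x − 6)^2 tells us the largest block for λ = 6 has size 2.
Step 3 — with total size 2, 1 blocks, and largest block 2, the block sizes (in nonincreasing order) are [2].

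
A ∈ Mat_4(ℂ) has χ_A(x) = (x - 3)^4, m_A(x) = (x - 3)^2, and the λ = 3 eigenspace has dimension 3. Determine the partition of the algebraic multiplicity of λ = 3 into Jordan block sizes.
Block sizes for λ = 3: [2, 1, 1]

Step 1 — from the characteristic polynomial, algebraic multiplicity of λ = 3 is 4. From dim ker(A − (3)·I) = 3, there are exactly 3 Jordan blocks for λ = 3.
Step 2 — from the minimal polynomial, the factor (x − 3)^2 tells us the largest block for λ = 3 has size 2.
Step 3 — with total size 4, 3 blocks, and largest block 2, the block sizes (in nonincreasing order) are [2, 1, 1].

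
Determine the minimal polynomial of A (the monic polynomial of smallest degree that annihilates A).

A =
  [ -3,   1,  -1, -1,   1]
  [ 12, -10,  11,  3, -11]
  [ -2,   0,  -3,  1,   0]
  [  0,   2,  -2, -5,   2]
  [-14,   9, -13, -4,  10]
x^3 + 5*x^2 + 3*x - 9

The characteristic polynomial is χ_A(x) = (x - 1)*(x + 3)^4, so the eigenvalues are known. The minimal polynomial is
  m_A(x) = Π_λ (x − λ)^{k_λ}
where k_λ is the size of the *largest* Jordan block for λ (equivalently, the smallest k with (A − λI)^k v = 0 for every generalised eigenvector v of λ).

  λ = -3: largest Jordan block has size 2, contributing (x + 3)^2
  λ = 1: largest Jordan block has size 1, contributing (x − 1)

So m_A(x) = (x - 1)*(x + 3)^2 = x^3 + 5*x^2 + 3*x - 9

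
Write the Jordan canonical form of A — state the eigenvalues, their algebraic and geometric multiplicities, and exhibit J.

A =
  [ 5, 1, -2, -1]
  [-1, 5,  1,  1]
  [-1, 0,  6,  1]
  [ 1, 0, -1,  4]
J_3(5) ⊕ J_1(5)

The characteristic polynomial is
  det(x·I − A) = x^4 - 20*x^3 + 150*x^2 - 500*x + 625 = (x - 5)^4

Eigenvalues and multiplicities (the geometric multiplicity of λ is n − rank(A − λI), which equals the number of Jordan blocks for λ):
  λ = 5: algebraic multiplicity = 4, geometric multiplicity = 2

Determining the block sizes for each eigenvalue:
  λ = 5: with am = 4 and gm = 2, the partition is not yet determined (e.g. several partitions of 4 into 2 parts exist). Let N = A − (5)·I. Computing rank(N^1) = 2, rank(N^2) = 1, rank(N^3) = 0; the number of blocks of size ≥ j is rank(N^{j−1}) − rank(N^j), giving [2, 1, 1]. So we have 1 block(s) of size 3, 1 block(s) of size 1 → block sizes [3, 1]

Assembling the blocks gives a Jordan form
J =
  [5, 1, 0, 0]
  [0, 5, 1, 0]
  [0, 0, 5, 0]
  [0, 0, 0, 5]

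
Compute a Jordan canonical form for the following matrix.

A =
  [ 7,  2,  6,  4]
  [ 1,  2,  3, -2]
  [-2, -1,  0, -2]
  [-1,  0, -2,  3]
J_3(3) ⊕ J_1(3)

The characteristic polynomial is
  det(x·I − A) = x^4 - 12*x^3 + 54*x^2 - 108*x + 81 = (x - 3)^4

Eigenvalues and multiplicities (the geometric multiplicity of λ is n − rank(A − λI), which equals the number of Jordan blocks for λ):
  λ = 3: algebraic multiplicity = 4, geometric multiplicity = 2

Determining the block sizes for each eigenvalue:
  λ = 3: with am = 4 and gm = 2, the partition is not yet determined (e.g. several partitions of 4 into 2 parts exist). Let N = A − (3)·I. Computing rank(N^1) = 2, rank(N^2) = 1, rank(N^3) = 0; the number of blocks of size ≥ j is rank(N^{j−1}) − rank(N^j), giving [2, 1, 1]. So we have 1 block(s) of size 3, 1 block(s) of size 1 → block sizes [3, 1]

Assembling the blocks gives a Jordan form
J =
  [3, 1, 0, 0]
  [0, 3, 1, 0]
  [0, 0, 3, 0]
  [0, 0, 0, 3]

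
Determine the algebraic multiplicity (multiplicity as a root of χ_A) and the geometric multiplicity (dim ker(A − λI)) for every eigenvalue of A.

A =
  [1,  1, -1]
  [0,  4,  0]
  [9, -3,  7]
λ = 4: alg = 3, geom = 2

Step 1 — factor the characteristic polynomial to read off the algebraic multiplicities:
  χ_A(x) = (x - 4)^3

Step 2 — compute geometric multiplicities via the rank-nullity identity g(λ) = n − rank(A − λI):
  rank(A − (4)·I) = 1, so dim ker(A − (4)·I) = n − 1 = 2

Summary:
  λ = 4: algebraic multiplicity = 3, geometric multiplicity = 2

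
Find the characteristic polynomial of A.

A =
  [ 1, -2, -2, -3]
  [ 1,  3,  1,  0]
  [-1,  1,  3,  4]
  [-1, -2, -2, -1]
x^4 - 6*x^3 + 12*x^2 - 8*x

Expanding det(x·I − A) (e.g. by cofactor expansion or by noting that A is similar to its Jordan form J, which has the same characteristic polynomial as A) gives
  χ_A(x) = x^4 - 6*x^3 + 12*x^2 - 8*x
which factors as x*(x - 2)^3. The eigenvalues (with algebraic multiplicities) are λ = 0 with multiplicity 1, λ = 2 with multiplicity 3.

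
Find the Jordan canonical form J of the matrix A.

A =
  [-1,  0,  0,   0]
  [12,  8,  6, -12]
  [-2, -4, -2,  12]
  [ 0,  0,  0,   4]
J_1(-1) ⊕ J_1(2) ⊕ J_1(4) ⊕ J_1(4)

The characteristic polynomial is
  det(x·I − A) = x^4 - 9*x^3 + 22*x^2 - 32 = (x - 4)^2*(x - 2)*(x + 1)

Eigenvalues and multiplicities (the geometric multiplicity of λ is n − rank(A − λI), which equals the number of Jordan blocks for λ):
  λ = -1: algebraic multiplicity = 1, geometric multiplicity = 1
  λ = 2: algebraic multiplicity = 1, geometric multiplicity = 1
  λ = 4: algebraic multiplicity = 2, geometric multiplicity = 2

Determining the block sizes for each eigenvalue:
  λ = -1: one block (gm = 1), so the single block has size am = 1 → block sizes [1]
  λ = 2: one block (gm = 1), so the single block has size am = 1 → block sizes [1]
  λ = 4: gm = am = 2, so every block has size 1 → block sizes [1, 1]

Assembling the blocks gives a Jordan form
J =
  [-1, 0, 0, 0]
  [ 0, 2, 0, 0]
  [ 0, 0, 4, 0]
  [ 0, 0, 0, 4]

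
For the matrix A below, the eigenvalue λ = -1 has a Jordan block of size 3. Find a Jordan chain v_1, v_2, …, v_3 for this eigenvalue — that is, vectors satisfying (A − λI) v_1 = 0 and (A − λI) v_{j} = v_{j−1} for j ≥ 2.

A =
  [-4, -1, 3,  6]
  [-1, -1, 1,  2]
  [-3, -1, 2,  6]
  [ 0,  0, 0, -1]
A Jordan chain for λ = -1 of length 3:
v_1 = (1, 0, 1, 0)ᵀ
v_2 = (-3, -1, -3, 0)ᵀ
v_3 = (1, 0, 0, 0)ᵀ

Let N = A − (-1)·I. We want v_3 with N^3 v_3 = 0 but N^2 v_3 ≠ 0; then v_{j-1} := N · v_j for j = 3, …, 2.

Pick v_3 = (1, 0, 0, 0)ᵀ.
Then v_2 = N · v_3 = (-3, -1, -3, 0)ᵀ.
Then v_1 = N · v_2 = (1, 0, 1, 0)ᵀ.

Sanity check: (A − (-1)·I) v_1 = (0, 0, 0, 0)ᵀ = 0. ✓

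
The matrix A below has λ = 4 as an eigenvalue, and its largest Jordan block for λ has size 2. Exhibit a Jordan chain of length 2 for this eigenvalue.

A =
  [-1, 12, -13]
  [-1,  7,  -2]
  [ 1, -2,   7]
A Jordan chain for λ = 4 of length 2:
v_1 = (-5, -1, 1)ᵀ
v_2 = (1, 0, 0)ᵀ

Let N = A − (4)·I. We want v_2 with N^2 v_2 = 0 but N^1 v_2 ≠ 0; then v_{j-1} := N · v_j for j = 2, …, 2.

Pick v_2 = (1, 0, 0)ᵀ.
Then v_1 = N · v_2 = (-5, -1, 1)ᵀ.

Sanity check: (A − (4)·I) v_1 = (0, 0, 0)ᵀ = 0. ✓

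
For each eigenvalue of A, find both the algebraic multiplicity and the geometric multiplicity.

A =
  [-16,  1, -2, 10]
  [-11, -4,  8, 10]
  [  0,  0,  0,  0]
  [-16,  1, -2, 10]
λ = -5: alg = 2, geom = 1; λ = 0: alg = 2, geom = 2

Step 1 — factor the characteristic polynomial to read off the algebraic multiplicities:
  χ_A(x) = x^2*(x + 5)^2

Step 2 — compute geometric multiplicities via the rank-nullity identity g(λ) = n − rank(A − λI):
  rank(A − (-5)·I) = 3, so dim ker(A − (-5)·I) = n − 3 = 1
  rank(A − (0)·I) = 2, so dim ker(A − (0)·I) = n − 2 = 2

Summary:
  λ = -5: algebraic multiplicity = 2, geometric multiplicity = 1
  λ = 0: algebraic multiplicity = 2, geometric multiplicity = 2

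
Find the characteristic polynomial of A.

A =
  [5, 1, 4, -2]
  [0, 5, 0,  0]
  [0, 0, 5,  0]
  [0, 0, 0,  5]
x^4 - 20*x^3 + 150*x^2 - 500*x + 625

Expanding det(x·I − A) (e.g. by cofactor expansion or by noting that A is similar to its Jordan form J, which has the same characteristic polynomial as A) gives
  χ_A(x) = x^4 - 20*x^3 + 150*x^2 - 500*x + 625
which factors as (x - 5)^4. The eigenvalues (with algebraic multiplicities) are λ = 5 with multiplicity 4.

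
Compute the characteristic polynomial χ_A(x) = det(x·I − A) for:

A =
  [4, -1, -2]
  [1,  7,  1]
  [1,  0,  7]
x^3 - 18*x^2 + 108*x - 216

Expanding det(x·I − A) (e.g. by cofactor expansion or by noting that A is similar to its Jordan form J, which has the same characteristic polynomial as A) gives
  χ_A(x) = x^3 - 18*x^2 + 108*x - 216
which factors as (x - 6)^3. The eigenvalues (with algebraic multiplicities) are λ = 6 with multiplicity 3.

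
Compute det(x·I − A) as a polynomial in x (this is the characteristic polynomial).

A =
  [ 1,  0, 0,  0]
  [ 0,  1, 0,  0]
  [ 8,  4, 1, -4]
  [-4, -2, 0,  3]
x^4 - 6*x^3 + 12*x^2 - 10*x + 3

Expanding det(x·I − A) (e.g. by cofactor expansion or by noting that A is similar to its Jordan form J, which has the same characteristic polynomial as A) gives
  χ_A(x) = x^4 - 6*x^3 + 12*x^2 - 10*x + 3
which factors as (x - 3)*(x - 1)^3. The eigenvalues (with algebraic multiplicities) are λ = 1 with multiplicity 3, λ = 3 with multiplicity 1.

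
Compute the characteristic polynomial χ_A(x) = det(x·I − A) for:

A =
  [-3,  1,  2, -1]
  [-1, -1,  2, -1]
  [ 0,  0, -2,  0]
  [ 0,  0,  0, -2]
x^4 + 8*x^3 + 24*x^2 + 32*x + 16

Expanding det(x·I − A) (e.g. by cofactor expansion or by noting that A is similar to its Jordan form J, which has the same characteristic polynomial as A) gives
  χ_A(x) = x^4 + 8*x^3 + 24*x^2 + 32*x + 16
which factors as (x + 2)^4. The eigenvalues (with algebraic multiplicities) are λ = -2 with multiplicity 4.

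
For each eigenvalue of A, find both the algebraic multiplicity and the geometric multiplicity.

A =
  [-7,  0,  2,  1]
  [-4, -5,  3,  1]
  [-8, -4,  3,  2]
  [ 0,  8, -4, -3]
λ = -3: alg = 4, geom = 2

Step 1 — factor the characteristic polynomial to read off the algebraic multiplicities:
  χ_A(x) = (x + 3)^4

Step 2 — compute geometric multiplicities via the rank-nullity identity g(λ) = n − rank(A − λI):
  rank(A − (-3)·I) = 2, so dim ker(A − (-3)·I) = n − 2 = 2

Summary:
  λ = -3: algebraic multiplicity = 4, geometric multiplicity = 2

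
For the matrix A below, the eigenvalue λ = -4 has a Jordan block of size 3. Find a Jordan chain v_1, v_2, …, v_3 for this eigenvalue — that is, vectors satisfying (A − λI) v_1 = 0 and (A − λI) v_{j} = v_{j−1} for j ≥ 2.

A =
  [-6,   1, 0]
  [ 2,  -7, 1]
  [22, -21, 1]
A Jordan chain for λ = -4 of length 3:
v_1 = (6, 12, 24)ᵀ
v_2 = (-2, 2, 22)ᵀ
v_3 = (1, 0, 0)ᵀ

Let N = A − (-4)·I. We want v_3 with N^3 v_3 = 0 but N^2 v_3 ≠ 0; then v_{j-1} := N · v_j for j = 3, …, 2.

Pick v_3 = (1, 0, 0)ᵀ.
Then v_2 = N · v_3 = (-2, 2, 22)ᵀ.
Then v_1 = N · v_2 = (6, 12, 24)ᵀ.

Sanity check: (A − (-4)·I) v_1 = (0, 0, 0)ᵀ = 0. ✓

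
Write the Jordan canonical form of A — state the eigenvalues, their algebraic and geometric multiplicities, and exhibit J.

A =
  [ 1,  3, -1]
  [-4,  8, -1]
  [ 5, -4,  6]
J_3(5)

The characteristic polynomial is
  det(x·I − A) = x^3 - 15*x^2 + 75*x - 125 = (x - 5)^3

Eigenvalues and multiplicities (the geometric multiplicity of λ is n − rank(A − λI), which equals the number of Jordan blocks for λ):
  λ = 5: algebraic multiplicity = 3, geometric multiplicity = 1

Determining the block sizes for each eigenvalue:
  λ = 5: one block (gm = 1), so the single block has size am = 3 → block sizes [3]

Assembling the blocks gives a Jordan form
J =
  [5, 1, 0]
  [0, 5, 1]
  [0, 0, 5]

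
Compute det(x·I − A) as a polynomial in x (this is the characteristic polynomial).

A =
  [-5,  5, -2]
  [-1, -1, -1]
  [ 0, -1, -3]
x^3 + 9*x^2 + 27*x + 27

Expanding det(x·I − A) (e.g. by cofactor expansion or by noting that A is similar to its Jordan form J, which has the same characteristic polynomial as A) gives
  χ_A(x) = x^3 + 9*x^2 + 27*x + 27
which factors as (x + 3)^3. The eigenvalues (with algebraic multiplicities) are λ = -3 with multiplicity 3.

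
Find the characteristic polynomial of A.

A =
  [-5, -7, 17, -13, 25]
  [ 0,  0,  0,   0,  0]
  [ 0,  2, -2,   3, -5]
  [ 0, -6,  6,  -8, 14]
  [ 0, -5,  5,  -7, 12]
x^5 + 3*x^4 - 9*x^3 + 5*x^2

Expanding det(x·I − A) (e.g. by cofactor expansion or by noting that A is similar to its Jordan form J, which has the same characteristic polynomial as A) gives
  χ_A(x) = x^5 + 3*x^4 - 9*x^3 + 5*x^2
which factors as x^2*(x - 1)^2*(x + 5). The eigenvalues (with algebraic multiplicities) are λ = -5 with multiplicity 1, λ = 0 with multiplicity 2, λ = 1 with multiplicity 2.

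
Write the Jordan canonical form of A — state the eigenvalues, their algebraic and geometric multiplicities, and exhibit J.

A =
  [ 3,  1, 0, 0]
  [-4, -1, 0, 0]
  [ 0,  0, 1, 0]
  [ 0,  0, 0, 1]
J_2(1) ⊕ J_1(1) ⊕ J_1(1)

The characteristic polynomial is
  det(x·I − A) = x^4 - 4*x^3 + 6*x^2 - 4*x + 1 = (x - 1)^4

Eigenvalues and multiplicities (the geometric multiplicity of λ is n − rank(A − λI), which equals the number of Jordan blocks for λ):
  λ = 1: algebraic multiplicity = 4, geometric multiplicity = 3

Determining the block sizes for each eigenvalue:
  λ = 1: 3 blocks summing to 4 forces exactly one block of size 2 and the rest size 1 → block sizes [2, 1, 1]

Assembling the blocks gives a Jordan form
J =
  [1, 1, 0, 0]
  [0, 1, 0, 0]
  [0, 0, 1, 0]
  [0, 0, 0, 1]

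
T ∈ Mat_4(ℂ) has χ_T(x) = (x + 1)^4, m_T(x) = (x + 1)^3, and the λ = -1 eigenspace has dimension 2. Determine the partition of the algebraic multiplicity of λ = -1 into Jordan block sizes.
Block sizes for λ = -1: [3, 1]

Step 1 — from the characteristic polynomial, algebraic multiplicity of λ = -1 is 4. From dim ker(T − (-1)·I) = 2, there are exactly 2 Jordan blocks for λ = -1.
Step 2 — from the minimal polynomial, the factor (x + 1)^3 tells us the largest block for λ = -1 has size 3.
Step 3 — with total size 4, 2 blocks, and largest block 3, the block sizes (in nonincreasing order) are [3, 1].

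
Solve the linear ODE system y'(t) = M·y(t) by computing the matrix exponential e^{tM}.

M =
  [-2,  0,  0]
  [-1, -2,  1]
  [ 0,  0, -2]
e^{tM} =
  [exp(-2*t), 0, 0]
  [-t*exp(-2*t), exp(-2*t), t*exp(-2*t)]
  [0, 0, exp(-2*t)]

Strategy: write M = P · J · P⁻¹ where J is a Jordan canonical form, so e^{tM} = P · e^{tJ} · P⁻¹, and e^{tJ} can be computed block-by-block.

M has Jordan form
J =
  [-2,  1,  0]
  [ 0, -2,  0]
  [ 0,  0, -2]
(up to reordering of blocks).

Per-block formulas:
  For a 2×2 Jordan block J_2(-2): exp(t · J_2(-2)) = e^(-2t)·(I + t·N), where N is the 2×2 nilpotent shift.
  For a 1×1 block at λ = -2: exp(t · [-2]) = [e^(-2t)].

After assembling e^{tJ} and conjugating by P, we get:

e^{tM} =
  [exp(-2*t), 0, 0]
  [-t*exp(-2*t), exp(-2*t), t*exp(-2*t)]
  [0, 0, exp(-2*t)]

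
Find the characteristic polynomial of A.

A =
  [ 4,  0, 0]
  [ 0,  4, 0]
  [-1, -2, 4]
x^3 - 12*x^2 + 48*x - 64

Expanding det(x·I − A) (e.g. by cofactor expansion or by noting that A is similar to its Jordan form J, which has the same characteristic polynomial as A) gives
  χ_A(x) = x^3 - 12*x^2 + 48*x - 64
which factors as (x - 4)^3. The eigenvalues (with algebraic multiplicities) are λ = 4 with multiplicity 3.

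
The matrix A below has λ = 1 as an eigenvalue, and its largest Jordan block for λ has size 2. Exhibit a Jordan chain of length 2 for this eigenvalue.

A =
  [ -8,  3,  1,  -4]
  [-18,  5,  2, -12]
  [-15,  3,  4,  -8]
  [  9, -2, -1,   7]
A Jordan chain for λ = 1 of length 2:
v_1 = (4, 6, 6, -3)ᵀ
v_2 = (0, 1, 1, 0)ᵀ

Let N = A − (1)·I. We want v_2 with N^2 v_2 = 0 but N^1 v_2 ≠ 0; then v_{j-1} := N · v_j for j = 2, …, 2.

Pick v_2 = (0, 1, 1, 0)ᵀ.
Then v_1 = N · v_2 = (4, 6, 6, -3)ᵀ.

Sanity check: (A − (1)·I) v_1 = (0, 0, 0, 0)ᵀ = 0. ✓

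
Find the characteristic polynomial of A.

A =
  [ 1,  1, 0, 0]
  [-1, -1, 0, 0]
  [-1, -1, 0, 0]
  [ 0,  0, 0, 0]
x^4

Expanding det(x·I − A) (e.g. by cofactor expansion or by noting that A is similar to its Jordan form J, which has the same characteristic polynomial as A) gives
  χ_A(x) = x^4
which factors as x^4. The eigenvalues (with algebraic multiplicities) are λ = 0 with multiplicity 4.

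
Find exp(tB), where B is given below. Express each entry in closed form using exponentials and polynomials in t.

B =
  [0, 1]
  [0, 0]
e^{tB} =
  [1, t]
  [0, 1]

Strategy: write B = P · J · P⁻¹ where J is a Jordan canonical form, so e^{tB} = P · e^{tJ} · P⁻¹, and e^{tJ} can be computed block-by-block.

B has Jordan form
J =
  [0, 1]
  [0, 0]
(up to reordering of blocks).

Per-block formulas:
  For a 2×2 Jordan block J_2(0): exp(t · J_2(0)) = e^(0t)·(I + t·N), where N is the 2×2 nilpotent shift.

After assembling e^{tJ} and conjugating by P, we get:

e^{tB} =
  [1, t]
  [0, 1]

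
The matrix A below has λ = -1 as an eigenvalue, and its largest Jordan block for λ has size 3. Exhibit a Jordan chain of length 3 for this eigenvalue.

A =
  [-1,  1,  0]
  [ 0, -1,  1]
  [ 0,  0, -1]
A Jordan chain for λ = -1 of length 3:
v_1 = (1, 0, 0)ᵀ
v_2 = (0, 1, 0)ᵀ
v_3 = (0, 0, 1)ᵀ

Let N = A − (-1)·I. We want v_3 with N^3 v_3 = 0 but N^2 v_3 ≠ 0; then v_{j-1} := N · v_j for j = 3, …, 2.

Pick v_3 = (0, 0, 1)ᵀ.
Then v_2 = N · v_3 = (0, 1, 0)ᵀ.
Then v_1 = N · v_2 = (1, 0, 0)ᵀ.

Sanity check: (A − (-1)·I) v_1 = (0, 0, 0)ᵀ = 0. ✓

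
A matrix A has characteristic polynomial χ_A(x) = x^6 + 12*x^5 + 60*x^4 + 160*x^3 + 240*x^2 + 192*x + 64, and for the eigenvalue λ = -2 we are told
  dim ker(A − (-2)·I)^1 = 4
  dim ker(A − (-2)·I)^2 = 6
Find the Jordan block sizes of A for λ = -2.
Block sizes for λ = -2: [2, 2, 1, 1]

From the dimensions of kernels of powers, the number of Jordan blocks of size at least j is d_j − d_{j−1} where d_j = dim ker(N^j) (with d_0 = 0). Computing the differences gives [4, 2].
The number of blocks of size exactly k is (#blocks of size ≥ k) − (#blocks of size ≥ k + 1), so the partition is: 2 block(s) of size 1, 2 block(s) of size 2.
In nonincreasing order the block sizes are [2, 2, 1, 1].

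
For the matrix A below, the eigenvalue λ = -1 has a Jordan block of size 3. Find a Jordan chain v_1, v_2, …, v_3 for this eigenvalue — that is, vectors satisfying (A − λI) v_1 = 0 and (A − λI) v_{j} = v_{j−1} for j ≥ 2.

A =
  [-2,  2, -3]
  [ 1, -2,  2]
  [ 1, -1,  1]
A Jordan chain for λ = -1 of length 3:
v_1 = (-1, 1, 1)ᵀ
v_2 = (2, -1, -1)ᵀ
v_3 = (0, 1, 0)ᵀ

Let N = A − (-1)·I. We want v_3 with N^3 v_3 = 0 but N^2 v_3 ≠ 0; then v_{j-1} := N · v_j for j = 3, …, 2.

Pick v_3 = (0, 1, 0)ᵀ.
Then v_2 = N · v_3 = (2, -1, -1)ᵀ.
Then v_1 = N · v_2 = (-1, 1, 1)ᵀ.

Sanity check: (A − (-1)·I) v_1 = (0, 0, 0)ᵀ = 0. ✓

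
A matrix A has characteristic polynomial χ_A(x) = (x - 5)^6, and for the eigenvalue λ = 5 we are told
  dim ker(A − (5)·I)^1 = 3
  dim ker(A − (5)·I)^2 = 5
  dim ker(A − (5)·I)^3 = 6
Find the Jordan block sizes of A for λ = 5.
Block sizes for λ = 5: [3, 2, 1]

From the dimensions of kernels of powers, the number of Jordan blocks of size at least j is d_j − d_{j−1} where d_j = dim ker(N^j) (with d_0 = 0). Computing the differences gives [3, 2, 1].
The number of blocks of size exactly k is (#blocks of size ≥ k) − (#blocks of size ≥ k + 1), so the partition is: 1 block(s) of size 1, 1 block(s) of size 2, 1 block(s) of size 3.
In nonincreasing order the block sizes are [3, 2, 1].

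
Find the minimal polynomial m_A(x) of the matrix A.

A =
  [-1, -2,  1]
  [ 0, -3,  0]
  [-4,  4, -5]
x^2 + 6*x + 9

The characteristic polynomial is χ_A(x) = (x + 3)^3, so the eigenvalues are known. The minimal polynomial is
  m_A(x) = Π_λ (x − λ)^{k_λ}
where k_λ is the size of the *largest* Jordan block for λ (equivalently, the smallest k with (A − λI)^k v = 0 for every generalised eigenvector v of λ).

  λ = -3: largest Jordan block has size 2, contributing (x + 3)^2

So m_A(x) = (x + 3)^2 = x^2 + 6*x + 9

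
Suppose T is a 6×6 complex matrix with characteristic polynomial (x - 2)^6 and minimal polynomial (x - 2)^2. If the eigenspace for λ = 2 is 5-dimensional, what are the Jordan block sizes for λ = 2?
Block sizes for λ = 2: [2, 1, 1, 1, 1]

Step 1 — from the characteristic polynomial, algebraic multiplicity of λ = 2 is 6. From dim ker(T − (2)·I) = 5, there are exactly 5 Jordan blocks for λ = 2.
Step 2 — from the minimal polynomial, the factor (x − 2)^2 tells us the largest block for λ = 2 has size 2.
Step 3 — with total size 6, 5 blocks, and largest block 2, the block sizes (in nonincreasing order) are [2, 1, 1, 1, 1].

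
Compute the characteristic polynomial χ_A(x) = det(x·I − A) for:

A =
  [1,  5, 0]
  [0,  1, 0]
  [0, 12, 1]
x^3 - 3*x^2 + 3*x - 1

Expanding det(x·I − A) (e.g. by cofactor expansion or by noting that A is similar to its Jordan form J, which has the same characteristic polynomial as A) gives
  χ_A(x) = x^3 - 3*x^2 + 3*x - 1
which factors as (x - 1)^3. The eigenvalues (with algebraic multiplicities) are λ = 1 with multiplicity 3.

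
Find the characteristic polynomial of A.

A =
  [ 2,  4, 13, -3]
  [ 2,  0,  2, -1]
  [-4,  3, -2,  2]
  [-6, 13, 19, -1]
x^4 + x^3 - 9*x^2 + 11*x - 4

Expanding det(x·I − A) (e.g. by cofactor expansion or by noting that A is similar to its Jordan form J, which has the same characteristic polynomial as A) gives
  χ_A(x) = x^4 + x^3 - 9*x^2 + 11*x - 4
which factors as (x - 1)^3*(x + 4). The eigenvalues (with algebraic multiplicities) are λ = -4 with multiplicity 1, λ = 1 with multiplicity 3.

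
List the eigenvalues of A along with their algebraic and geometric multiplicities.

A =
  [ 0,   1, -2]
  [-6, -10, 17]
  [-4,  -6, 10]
λ = 0: alg = 3, geom = 1

Step 1 — factor the characteristic polynomial to read off the algebraic multiplicities:
  χ_A(x) = x^3

Step 2 — compute geometric multiplicities via the rank-nullity identity g(λ) = n − rank(A − λI):
  rank(A − (0)·I) = 2, so dim ker(A − (0)·I) = n − 2 = 1

Summary:
  λ = 0: algebraic multiplicity = 3, geometric multiplicity = 1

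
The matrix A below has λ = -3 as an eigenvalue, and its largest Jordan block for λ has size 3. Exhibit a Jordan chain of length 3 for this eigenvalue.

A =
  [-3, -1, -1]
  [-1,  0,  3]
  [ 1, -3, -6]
A Jordan chain for λ = -3 of length 3:
v_1 = (0, 1, -1)ᵀ
v_2 = (-1, 3, -3)ᵀ
v_3 = (0, 1, 0)ᵀ

Let N = A − (-3)·I. We want v_3 with N^3 v_3 = 0 but N^2 v_3 ≠ 0; then v_{j-1} := N · v_j for j = 3, …, 2.

Pick v_3 = (0, 1, 0)ᵀ.
Then v_2 = N · v_3 = (-1, 3, -3)ᵀ.
Then v_1 = N · v_2 = (0, 1, -1)ᵀ.

Sanity check: (A − (-3)·I) v_1 = (0, 0, 0)ᵀ = 0. ✓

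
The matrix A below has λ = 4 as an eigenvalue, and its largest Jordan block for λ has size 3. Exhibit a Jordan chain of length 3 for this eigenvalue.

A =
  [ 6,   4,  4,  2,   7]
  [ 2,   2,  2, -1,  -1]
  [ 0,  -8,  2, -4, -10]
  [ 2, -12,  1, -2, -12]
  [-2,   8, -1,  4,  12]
A Jordan chain for λ = 4 of length 3:
v_1 = (2, 0, -4, -8, 4)ᵀ
v_2 = (2, 2, 0, 2, -2)ᵀ
v_3 = (1, 0, 0, 0, 0)ᵀ

Let N = A − (4)·I. We want v_3 with N^3 v_3 = 0 but N^2 v_3 ≠ 0; then v_{j-1} := N · v_j for j = 3, …, 2.

Pick v_3 = (1, 0, 0, 0, 0)ᵀ.
Then v_2 = N · v_3 = (2, 2, 0, 2, -2)ᵀ.
Then v_1 = N · v_2 = (2, 0, -4, -8, 4)ᵀ.

Sanity check: (A − (4)·I) v_1 = (0, 0, 0, 0, 0)ᵀ = 0. ✓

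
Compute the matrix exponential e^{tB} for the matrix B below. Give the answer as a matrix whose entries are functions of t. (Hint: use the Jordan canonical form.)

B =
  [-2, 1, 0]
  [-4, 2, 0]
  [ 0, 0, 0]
e^{tB} =
  [1 - 2*t, t, 0]
  [-4*t, 2*t + 1, 0]
  [0, 0, 1]

Strategy: write B = P · J · P⁻¹ where J is a Jordan canonical form, so e^{tB} = P · e^{tJ} · P⁻¹, and e^{tJ} can be computed block-by-block.

B has Jordan form
J =
  [0, 1, 0]
  [0, 0, 0]
  [0, 0, 0]
(up to reordering of blocks).

Per-block formulas:
  For a 1×1 block at λ = 0: exp(t · [0]) = [e^(0t)].
  For a 2×2 Jordan block J_2(0): exp(t · J_2(0)) = e^(0t)·(I + t·N), where N is the 2×2 nilpotent shift.

After assembling e^{tJ} and conjugating by P, we get:

e^{tB} =
  [1 - 2*t, t, 0]
  [-4*t, 2*t + 1, 0]
  [0, 0, 1]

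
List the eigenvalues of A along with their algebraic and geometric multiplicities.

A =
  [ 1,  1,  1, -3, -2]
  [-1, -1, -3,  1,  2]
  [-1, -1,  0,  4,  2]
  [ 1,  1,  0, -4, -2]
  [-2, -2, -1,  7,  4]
λ = 0: alg = 5, geom = 3

Step 1 — factor the characteristic polynomial to read off the algebraic multiplicities:
  χ_A(x) = x^5

Step 2 — compute geometric multiplicities via the rank-nullity identity g(λ) = n − rank(A − λI):
  rank(A − (0)·I) = 2, so dim ker(A − (0)·I) = n − 2 = 3

Summary:
  λ = 0: algebraic multiplicity = 5, geometric multiplicity = 3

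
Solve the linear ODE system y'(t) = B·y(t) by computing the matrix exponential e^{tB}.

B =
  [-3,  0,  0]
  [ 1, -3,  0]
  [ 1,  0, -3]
e^{tB} =
  [exp(-3*t), 0, 0]
  [t*exp(-3*t), exp(-3*t), 0]
  [t*exp(-3*t), 0, exp(-3*t)]

Strategy: write B = P · J · P⁻¹ where J is a Jordan canonical form, so e^{tB} = P · e^{tJ} · P⁻¹, and e^{tJ} can be computed block-by-block.

B has Jordan form
J =
  [-3,  1,  0]
  [ 0, -3,  0]
  [ 0,  0, -3]
(up to reordering of blocks).

Per-block formulas:
  For a 2×2 Jordan block J_2(-3): exp(t · J_2(-3)) = e^(-3t)·(I + t·N), where N is the 2×2 nilpotent shift.
  For a 1×1 block at λ = -3: exp(t · [-3]) = [e^(-3t)].

After assembling e^{tJ} and conjugating by P, we get:

e^{tB} =
  [exp(-3*t), 0, 0]
  [t*exp(-3*t), exp(-3*t), 0]
  [t*exp(-3*t), 0, exp(-3*t)]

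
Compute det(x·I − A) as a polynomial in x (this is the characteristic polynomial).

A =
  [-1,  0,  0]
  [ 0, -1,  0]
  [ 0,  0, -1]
x^3 + 3*x^2 + 3*x + 1

Expanding det(x·I − A) (e.g. by cofactor expansion or by noting that A is similar to its Jordan form J, which has the same characteristic polynomial as A) gives
  χ_A(x) = x^3 + 3*x^2 + 3*x + 1
which factors as (x + 1)^3. The eigenvalues (with algebraic multiplicities) are λ = -1 with multiplicity 3.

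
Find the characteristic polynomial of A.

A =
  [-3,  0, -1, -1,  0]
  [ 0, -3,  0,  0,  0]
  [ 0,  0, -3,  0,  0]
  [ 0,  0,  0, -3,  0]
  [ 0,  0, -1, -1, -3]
x^5 + 15*x^4 + 90*x^3 + 270*x^2 + 405*x + 243

Expanding det(x·I − A) (e.g. by cofactor expansion or by noting that A is similar to its Jordan form J, which has the same characteristic polynomial as A) gives
  χ_A(x) = x^5 + 15*x^4 + 90*x^3 + 270*x^2 + 405*x + 243
which factors as (x + 3)^5. The eigenvalues (with algebraic multiplicities) are λ = -3 with multiplicity 5.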